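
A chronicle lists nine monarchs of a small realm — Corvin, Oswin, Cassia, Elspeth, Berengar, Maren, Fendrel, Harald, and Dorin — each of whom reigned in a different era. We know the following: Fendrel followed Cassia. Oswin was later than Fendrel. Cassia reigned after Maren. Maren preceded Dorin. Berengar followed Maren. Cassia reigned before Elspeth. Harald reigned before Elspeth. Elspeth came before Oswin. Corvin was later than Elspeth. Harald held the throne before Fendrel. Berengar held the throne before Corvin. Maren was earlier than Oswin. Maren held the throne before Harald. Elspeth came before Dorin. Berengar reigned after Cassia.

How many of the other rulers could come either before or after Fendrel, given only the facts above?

4

Forced before Fendrel: Cassia, Harald, and Maren; forced after Fendrel: Oswin.
That leaves Berengar, Corvin, Dorin, and Elspeth with no forced order relative to Fendrel — 4.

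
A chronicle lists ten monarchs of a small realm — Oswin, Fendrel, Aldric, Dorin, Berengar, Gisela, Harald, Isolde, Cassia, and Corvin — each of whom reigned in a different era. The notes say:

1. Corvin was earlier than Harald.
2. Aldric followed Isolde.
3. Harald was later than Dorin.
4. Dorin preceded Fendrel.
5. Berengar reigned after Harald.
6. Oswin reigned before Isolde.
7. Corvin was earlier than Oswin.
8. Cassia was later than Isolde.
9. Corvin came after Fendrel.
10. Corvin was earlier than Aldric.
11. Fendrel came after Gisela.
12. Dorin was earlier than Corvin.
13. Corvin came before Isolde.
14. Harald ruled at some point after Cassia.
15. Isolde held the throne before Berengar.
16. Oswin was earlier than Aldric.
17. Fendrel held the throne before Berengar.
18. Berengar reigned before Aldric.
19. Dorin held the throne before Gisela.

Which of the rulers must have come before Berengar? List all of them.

Directly stated before Berengar: Fendrel, Harald, and Isolde.
Cassia reaches Berengar via Cassia → Harald → Berengar.
Corvin reaches Berengar via Corvin → Harald → Berengar.
Dorin reaches Berengar via Dorin → Fendrel → Berengar.
Likewise Gisela and Oswin each reach Berengar by chaining the stated constraints.
No chain forces Aldric ahead of Berengar.

Cassia, Corvin, Dorin, Fendrel, Gisela, Harald, Isolde, Oswin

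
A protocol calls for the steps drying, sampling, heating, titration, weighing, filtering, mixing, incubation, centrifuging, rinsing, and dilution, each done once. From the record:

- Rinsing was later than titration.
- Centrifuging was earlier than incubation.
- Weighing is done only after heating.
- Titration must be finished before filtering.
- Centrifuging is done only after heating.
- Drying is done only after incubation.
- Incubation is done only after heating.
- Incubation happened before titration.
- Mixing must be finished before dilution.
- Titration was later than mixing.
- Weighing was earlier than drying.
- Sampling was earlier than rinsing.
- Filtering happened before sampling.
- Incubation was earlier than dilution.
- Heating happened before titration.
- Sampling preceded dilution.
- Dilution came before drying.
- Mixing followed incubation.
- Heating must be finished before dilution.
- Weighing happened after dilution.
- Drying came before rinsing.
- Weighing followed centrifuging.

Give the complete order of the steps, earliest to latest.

The constraints fix every adjacent pair, so only one ordering works:
heating → centrifuging → incubation → mixing → titration → filtering → sampling → dilution → weighing → drying → rinsing.

heating, centrifuging, incubation, mixing, titration, filtering, sampling, dilution, weighing, drying, rinsing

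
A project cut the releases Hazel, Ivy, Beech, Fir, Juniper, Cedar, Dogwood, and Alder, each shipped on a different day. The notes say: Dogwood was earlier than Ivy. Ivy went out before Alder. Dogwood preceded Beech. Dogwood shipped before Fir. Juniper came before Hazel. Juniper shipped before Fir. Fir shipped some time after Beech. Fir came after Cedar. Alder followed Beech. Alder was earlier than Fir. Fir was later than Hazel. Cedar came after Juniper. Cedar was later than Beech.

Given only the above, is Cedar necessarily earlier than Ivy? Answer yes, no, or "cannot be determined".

cannot be determined

No chain of stated constraints runs from Cedar to Ivy, and none runs from Ivy to Cedar either.
So the relative order of Cedar and Ivy is not fixed by the given facts.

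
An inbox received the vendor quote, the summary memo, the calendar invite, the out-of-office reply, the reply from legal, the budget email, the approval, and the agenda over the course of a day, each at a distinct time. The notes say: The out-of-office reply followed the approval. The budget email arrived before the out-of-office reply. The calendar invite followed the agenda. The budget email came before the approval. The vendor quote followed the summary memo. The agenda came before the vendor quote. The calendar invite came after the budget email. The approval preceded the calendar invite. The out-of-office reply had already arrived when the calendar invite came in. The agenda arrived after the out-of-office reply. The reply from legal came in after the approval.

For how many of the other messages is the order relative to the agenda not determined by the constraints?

2

Forced before the agenda: the approval, the budget email, and the out-of-office reply; forced after the agenda: the calendar invite and the vendor quote.
That leaves the reply from legal and the summary memo with no forced order relative to the agenda — 2.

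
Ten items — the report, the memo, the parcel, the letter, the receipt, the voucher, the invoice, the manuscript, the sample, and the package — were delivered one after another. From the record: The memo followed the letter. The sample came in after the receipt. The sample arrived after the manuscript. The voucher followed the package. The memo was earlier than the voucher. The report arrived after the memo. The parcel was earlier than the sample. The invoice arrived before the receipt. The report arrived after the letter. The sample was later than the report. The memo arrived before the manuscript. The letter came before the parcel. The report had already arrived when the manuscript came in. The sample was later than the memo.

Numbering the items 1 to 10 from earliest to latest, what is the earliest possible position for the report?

3

The letter and the memo must both come before the report — 2 forced predecessors.
Nothing else is forced ahead of the report, so its earliest slot is position 2 + 1 = 3.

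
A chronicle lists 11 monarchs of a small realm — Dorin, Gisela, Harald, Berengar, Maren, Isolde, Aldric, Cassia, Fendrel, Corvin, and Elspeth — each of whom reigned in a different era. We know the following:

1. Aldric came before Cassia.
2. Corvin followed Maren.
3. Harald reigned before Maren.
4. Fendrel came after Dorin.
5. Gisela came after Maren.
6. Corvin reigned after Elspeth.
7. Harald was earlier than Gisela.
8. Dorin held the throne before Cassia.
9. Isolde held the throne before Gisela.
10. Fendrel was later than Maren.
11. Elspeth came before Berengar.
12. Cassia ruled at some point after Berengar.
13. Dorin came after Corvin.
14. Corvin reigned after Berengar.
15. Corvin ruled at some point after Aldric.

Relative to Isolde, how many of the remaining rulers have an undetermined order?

Forced after Isolde: Gisela.
That leaves Aldric, Berengar, Cassia, Corvin, Dorin, Elspeth, Fendrel, Harald, and Maren with no forced order relative to Isolde — 9.

9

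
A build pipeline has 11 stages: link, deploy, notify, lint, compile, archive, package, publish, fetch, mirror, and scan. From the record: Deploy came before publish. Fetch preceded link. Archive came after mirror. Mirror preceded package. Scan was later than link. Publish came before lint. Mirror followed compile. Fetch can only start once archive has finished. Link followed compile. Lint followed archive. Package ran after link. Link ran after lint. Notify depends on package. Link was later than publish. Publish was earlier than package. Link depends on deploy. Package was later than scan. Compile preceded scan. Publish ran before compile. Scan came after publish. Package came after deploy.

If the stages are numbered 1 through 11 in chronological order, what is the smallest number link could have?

Archive, compile, deploy, fetch, lint, mirror, and publish must all come before link — 7 forced predecessors.
Nothing else is forced ahead of link, so its earliest slot is position 7 + 1 = 8.

8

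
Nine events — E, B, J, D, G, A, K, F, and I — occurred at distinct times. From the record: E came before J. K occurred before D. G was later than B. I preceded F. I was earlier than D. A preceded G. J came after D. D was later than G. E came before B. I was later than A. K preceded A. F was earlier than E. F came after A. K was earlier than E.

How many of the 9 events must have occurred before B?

5

Directly stated before B: E.
A reaches B via A → F → E → B.
F reaches B via F → E → B.
I reaches B via I → F → E → B.
Likewise K reaches B by chaining the stated constraints.
That's A, E, F, I, and K — 5 in all.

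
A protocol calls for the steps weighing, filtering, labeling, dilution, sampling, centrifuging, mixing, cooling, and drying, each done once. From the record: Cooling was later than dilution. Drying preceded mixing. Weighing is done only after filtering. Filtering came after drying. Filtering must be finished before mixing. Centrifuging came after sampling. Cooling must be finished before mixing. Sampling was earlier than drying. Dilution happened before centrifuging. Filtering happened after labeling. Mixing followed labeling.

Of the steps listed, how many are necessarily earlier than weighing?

4

Directly stated before weighing: filtering.
Drying reaches weighing via drying → filtering → weighing.
Labeling reaches weighing via labeling → filtering → weighing.
Sampling reaches weighing via sampling → drying → filtering → weighing.
That's drying, filtering, labeling, and sampling — 4 in all.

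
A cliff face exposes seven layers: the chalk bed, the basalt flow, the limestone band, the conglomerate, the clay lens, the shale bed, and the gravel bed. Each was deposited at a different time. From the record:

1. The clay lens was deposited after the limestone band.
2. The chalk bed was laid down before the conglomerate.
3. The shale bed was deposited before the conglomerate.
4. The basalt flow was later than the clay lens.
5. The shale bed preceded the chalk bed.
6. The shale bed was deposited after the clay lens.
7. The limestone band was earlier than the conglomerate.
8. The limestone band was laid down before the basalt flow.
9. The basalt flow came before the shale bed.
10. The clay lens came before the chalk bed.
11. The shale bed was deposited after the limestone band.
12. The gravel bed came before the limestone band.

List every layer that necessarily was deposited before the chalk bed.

Directly stated before the chalk bed: the clay lens and the shale bed.
The basalt flow reaches the chalk bed via the basalt flow → the shale bed → the chalk bed.
The gravel bed reaches the chalk bed via the gravel bed → the limestone band → the clay lens → the chalk bed.
The limestone band reaches the chalk bed via the limestone band → the clay lens → the chalk bed.
No chain forces the conglomerate ahead of the chalk bed.

the basalt flow, the clay lens, the gravel bed, the limestone band, the shale bed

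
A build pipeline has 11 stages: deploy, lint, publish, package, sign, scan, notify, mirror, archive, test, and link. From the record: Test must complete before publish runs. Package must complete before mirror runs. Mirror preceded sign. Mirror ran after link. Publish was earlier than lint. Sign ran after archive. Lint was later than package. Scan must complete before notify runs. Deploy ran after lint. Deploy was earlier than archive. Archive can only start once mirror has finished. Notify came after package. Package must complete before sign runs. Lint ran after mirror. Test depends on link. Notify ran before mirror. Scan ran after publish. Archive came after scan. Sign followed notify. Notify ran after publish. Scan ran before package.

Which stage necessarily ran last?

sign

Every other stage has a chain of constraints placing it before sign, so sign is last.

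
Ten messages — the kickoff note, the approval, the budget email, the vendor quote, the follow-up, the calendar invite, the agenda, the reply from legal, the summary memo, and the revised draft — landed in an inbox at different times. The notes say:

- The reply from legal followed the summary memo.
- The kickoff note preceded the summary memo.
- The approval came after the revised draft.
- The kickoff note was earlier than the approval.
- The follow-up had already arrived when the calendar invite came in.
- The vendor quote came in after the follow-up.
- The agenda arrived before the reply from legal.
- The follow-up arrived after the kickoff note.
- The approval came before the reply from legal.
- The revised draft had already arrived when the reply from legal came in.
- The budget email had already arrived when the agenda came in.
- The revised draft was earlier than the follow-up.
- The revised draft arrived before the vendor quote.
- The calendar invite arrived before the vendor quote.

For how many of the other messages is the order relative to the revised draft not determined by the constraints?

4

Forced after the revised draft: the approval, the calendar invite, the follow-up, the reply from legal, and the vendor quote.
That leaves the agenda, the budget email, the kickoff note, and the summary memo with no forced order relative to the revised draft — 4.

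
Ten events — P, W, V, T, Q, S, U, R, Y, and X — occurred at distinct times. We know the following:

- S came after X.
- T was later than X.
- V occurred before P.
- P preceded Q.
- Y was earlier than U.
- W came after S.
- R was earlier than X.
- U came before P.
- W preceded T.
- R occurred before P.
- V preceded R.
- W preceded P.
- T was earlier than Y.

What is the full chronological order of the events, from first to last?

V, R, X, S, W, T, Y, U, P, Q

The constraints fix every adjacent pair, so only one ordering works:
V → R → X → S → W → T → Y → U → P → Q.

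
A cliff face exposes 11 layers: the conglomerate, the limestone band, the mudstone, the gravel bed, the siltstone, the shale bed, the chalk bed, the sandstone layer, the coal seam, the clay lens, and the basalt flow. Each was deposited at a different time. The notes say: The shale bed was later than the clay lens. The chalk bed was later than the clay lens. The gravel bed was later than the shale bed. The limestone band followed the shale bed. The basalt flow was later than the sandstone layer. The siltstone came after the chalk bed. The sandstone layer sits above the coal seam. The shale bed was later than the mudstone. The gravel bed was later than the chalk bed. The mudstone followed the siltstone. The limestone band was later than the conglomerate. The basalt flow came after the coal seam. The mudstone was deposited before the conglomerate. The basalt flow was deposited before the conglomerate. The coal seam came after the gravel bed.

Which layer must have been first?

the clay lens

The clay lens has a chain of constraints placing it before every other layer, so the clay lens must be first.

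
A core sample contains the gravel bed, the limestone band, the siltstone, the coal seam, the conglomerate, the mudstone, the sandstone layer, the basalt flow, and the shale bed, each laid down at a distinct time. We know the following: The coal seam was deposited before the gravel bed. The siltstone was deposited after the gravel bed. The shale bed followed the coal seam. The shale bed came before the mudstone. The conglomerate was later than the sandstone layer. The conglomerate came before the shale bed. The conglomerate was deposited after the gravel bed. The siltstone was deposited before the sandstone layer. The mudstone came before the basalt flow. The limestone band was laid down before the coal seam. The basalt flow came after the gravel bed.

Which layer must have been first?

the limestone band

The limestone band has a chain of constraints placing it before every other layer, so the limestone band must be first.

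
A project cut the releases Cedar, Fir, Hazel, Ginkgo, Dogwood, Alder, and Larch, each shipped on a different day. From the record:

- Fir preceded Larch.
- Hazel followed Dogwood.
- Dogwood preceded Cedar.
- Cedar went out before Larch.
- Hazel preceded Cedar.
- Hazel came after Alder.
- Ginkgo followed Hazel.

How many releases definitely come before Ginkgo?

3

Directly stated before Ginkgo: Hazel.
Alder reaches Ginkgo via Alder → Hazel → Ginkgo.
Dogwood reaches Ginkgo via Dogwood → Hazel → Ginkgo.
That's Alder, Dogwood, and Hazel — 3 in all.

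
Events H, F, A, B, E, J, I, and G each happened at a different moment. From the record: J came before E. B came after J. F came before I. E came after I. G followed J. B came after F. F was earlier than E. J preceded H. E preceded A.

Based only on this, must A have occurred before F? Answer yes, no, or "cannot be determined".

no

Tracing the constraints gives F → E → A, so F must come before A.
That means A cannot be before F.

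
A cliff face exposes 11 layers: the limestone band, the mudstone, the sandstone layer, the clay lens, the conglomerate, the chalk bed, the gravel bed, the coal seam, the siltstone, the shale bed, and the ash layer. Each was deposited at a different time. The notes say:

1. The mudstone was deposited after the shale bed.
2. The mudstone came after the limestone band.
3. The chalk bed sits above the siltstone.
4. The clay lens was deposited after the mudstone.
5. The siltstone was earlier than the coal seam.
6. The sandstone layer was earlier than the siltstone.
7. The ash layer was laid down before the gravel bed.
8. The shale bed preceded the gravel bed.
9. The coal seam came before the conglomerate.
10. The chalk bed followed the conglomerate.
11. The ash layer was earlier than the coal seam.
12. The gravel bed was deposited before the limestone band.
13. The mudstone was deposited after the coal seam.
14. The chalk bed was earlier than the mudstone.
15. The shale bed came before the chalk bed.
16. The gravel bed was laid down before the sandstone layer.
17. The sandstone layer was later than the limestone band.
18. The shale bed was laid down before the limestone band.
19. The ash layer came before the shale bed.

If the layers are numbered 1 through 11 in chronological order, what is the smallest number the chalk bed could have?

9

The ash layer, the coal seam, the conglomerate, the gravel bed, the limestone band, the sandstone layer, the shale bed, and the siltstone must all come before the chalk bed — 8 forced predecessors.
Nothing else is forced ahead of the chalk bed, so its earliest slot is position 8 + 1 = 9.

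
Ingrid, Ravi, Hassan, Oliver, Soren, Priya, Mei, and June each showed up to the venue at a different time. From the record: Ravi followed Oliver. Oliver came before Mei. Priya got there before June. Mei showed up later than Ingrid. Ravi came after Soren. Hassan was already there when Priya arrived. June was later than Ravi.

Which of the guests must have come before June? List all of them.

Hassan, Oliver, Priya, Ravi, Soren

Directly stated before June: Priya and Ravi.
Hassan reaches June via Hassan → Priya → June.
Oliver reaches June via Oliver → Ravi → June.
Soren reaches June via Soren → Ravi → June.
No chain forces Ingrid (or any of the others) ahead of June.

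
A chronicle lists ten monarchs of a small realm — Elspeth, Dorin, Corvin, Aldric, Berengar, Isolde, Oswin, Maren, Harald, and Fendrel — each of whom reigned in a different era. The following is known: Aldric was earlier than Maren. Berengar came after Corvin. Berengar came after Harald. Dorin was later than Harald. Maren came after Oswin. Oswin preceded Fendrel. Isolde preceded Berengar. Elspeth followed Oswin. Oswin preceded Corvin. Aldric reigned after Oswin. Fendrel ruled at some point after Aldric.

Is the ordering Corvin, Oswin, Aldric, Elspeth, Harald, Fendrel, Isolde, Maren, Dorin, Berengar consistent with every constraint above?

The constraints require Oswin before Corvin, but in the proposed sequence Corvin appears ahead of Oswin. That one violation is enough.

no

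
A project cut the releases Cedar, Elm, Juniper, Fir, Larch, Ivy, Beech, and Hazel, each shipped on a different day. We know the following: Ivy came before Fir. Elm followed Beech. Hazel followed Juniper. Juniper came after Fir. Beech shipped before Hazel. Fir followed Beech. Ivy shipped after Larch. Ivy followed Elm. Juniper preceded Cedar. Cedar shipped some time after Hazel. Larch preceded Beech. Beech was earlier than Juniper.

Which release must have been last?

Every other release has a chain of constraints placing it before Cedar, so Cedar is last.

Cedar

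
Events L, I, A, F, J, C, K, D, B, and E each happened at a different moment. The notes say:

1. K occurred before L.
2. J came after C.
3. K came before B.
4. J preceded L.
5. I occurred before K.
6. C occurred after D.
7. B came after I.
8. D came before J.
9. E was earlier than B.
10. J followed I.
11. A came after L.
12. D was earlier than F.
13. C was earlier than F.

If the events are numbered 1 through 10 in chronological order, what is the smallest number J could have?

C, D, and I must all come before J — 3 forced predecessors.
Nothing else is forced ahead of J, so its earliest slot is position 3 + 1 = 4.

4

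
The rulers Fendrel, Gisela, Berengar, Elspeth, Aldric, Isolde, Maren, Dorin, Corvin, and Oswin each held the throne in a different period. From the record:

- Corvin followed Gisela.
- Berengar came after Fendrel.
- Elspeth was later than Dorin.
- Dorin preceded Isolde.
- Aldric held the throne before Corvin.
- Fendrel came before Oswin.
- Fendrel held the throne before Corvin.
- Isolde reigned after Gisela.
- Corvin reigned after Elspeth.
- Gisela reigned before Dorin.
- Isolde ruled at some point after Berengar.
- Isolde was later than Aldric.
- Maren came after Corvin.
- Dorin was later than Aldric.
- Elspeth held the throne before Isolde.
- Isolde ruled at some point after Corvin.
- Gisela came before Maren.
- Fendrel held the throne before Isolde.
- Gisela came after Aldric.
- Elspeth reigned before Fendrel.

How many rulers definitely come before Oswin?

5

Directly stated before Oswin: Fendrel.
Aldric reaches Oswin via Aldric → Dorin → Elspeth → Fendrel → Oswin.
Dorin reaches Oswin via Dorin → Elspeth → Fendrel → Oswin.
Elspeth reaches Oswin via Elspeth → Fendrel → Oswin.
Likewise Gisela reaches Oswin by chaining the stated constraints.
No chain forces Berengar (or any of the others) ahead of Oswin.
That's Aldric, Dorin, Elspeth, Fendrel, and Gisela — 5 in all.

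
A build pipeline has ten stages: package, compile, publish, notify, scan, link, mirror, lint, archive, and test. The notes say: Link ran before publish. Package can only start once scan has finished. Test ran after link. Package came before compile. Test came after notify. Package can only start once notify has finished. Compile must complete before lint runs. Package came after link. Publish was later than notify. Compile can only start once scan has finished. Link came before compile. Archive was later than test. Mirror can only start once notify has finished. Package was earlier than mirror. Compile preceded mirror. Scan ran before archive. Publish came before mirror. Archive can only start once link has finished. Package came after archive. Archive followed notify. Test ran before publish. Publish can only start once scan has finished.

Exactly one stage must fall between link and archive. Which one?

Tracing the constraints gives link → test → archive, so test sits after link and before archive.
No other stage is forced both after link and before archive.

test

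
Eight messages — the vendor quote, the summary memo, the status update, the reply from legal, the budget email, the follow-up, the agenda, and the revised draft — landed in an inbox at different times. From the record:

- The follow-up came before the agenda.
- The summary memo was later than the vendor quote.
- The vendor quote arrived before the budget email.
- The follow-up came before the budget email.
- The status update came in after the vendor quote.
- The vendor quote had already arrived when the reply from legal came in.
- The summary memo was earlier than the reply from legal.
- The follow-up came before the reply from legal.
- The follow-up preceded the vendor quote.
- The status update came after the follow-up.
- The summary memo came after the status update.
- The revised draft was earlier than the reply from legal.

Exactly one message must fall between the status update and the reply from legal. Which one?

Tracing the constraints gives the status update → the summary memo → the reply from legal, so the summary memo sits after the status update and before the reply from legal.
No other message is forced both after the status update and before the reply from legal.

the summary memo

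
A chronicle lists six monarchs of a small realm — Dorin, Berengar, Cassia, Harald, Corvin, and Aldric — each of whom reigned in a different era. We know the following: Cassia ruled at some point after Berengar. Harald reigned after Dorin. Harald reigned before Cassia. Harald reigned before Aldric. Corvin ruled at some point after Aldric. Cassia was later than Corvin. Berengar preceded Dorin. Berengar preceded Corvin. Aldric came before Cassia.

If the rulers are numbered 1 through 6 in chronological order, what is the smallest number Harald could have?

Berengar and Dorin must both come before Harald — 2 forced predecessors.
Nothing else is forced ahead of Harald, so their earliest slot is position 2 + 1 = 3.

3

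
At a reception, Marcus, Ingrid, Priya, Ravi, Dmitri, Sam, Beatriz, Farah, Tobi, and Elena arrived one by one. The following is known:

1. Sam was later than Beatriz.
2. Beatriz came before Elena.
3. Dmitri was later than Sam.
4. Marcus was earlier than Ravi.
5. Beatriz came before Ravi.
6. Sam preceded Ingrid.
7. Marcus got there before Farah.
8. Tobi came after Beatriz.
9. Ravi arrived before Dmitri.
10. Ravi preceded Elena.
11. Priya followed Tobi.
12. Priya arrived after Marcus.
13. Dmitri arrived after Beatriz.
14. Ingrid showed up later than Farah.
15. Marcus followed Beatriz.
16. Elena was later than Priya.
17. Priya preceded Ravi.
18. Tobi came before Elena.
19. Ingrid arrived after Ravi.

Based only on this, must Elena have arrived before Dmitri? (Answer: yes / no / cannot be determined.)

No chain of stated constraints runs from Elena to Dmitri, and none runs from Dmitri to Elena either.
So the relative order of Elena and Dmitri is not fixed by the given facts.

cannot be determined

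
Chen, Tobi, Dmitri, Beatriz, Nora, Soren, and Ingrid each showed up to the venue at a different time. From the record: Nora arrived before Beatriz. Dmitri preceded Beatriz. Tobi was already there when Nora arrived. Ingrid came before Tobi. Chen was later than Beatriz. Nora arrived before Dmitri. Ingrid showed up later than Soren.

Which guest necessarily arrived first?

Soren

Soren has a chain of constraints placing them before every other guest, so Soren must be first.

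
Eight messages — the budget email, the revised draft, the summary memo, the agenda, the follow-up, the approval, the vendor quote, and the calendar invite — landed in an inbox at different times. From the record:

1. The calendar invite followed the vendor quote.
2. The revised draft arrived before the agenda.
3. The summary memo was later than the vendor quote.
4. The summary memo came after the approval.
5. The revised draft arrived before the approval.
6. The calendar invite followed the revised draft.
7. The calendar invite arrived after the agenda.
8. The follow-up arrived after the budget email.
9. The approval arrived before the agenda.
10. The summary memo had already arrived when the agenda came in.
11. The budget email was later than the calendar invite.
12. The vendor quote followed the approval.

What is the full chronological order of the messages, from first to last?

The constraints fix every adjacent pair, so only one ordering works:
the revised draft → the approval → the vendor quote → the summary memo → the agenda → the calendar invite → the budget email → the follow-up.

the revised draft, the approval, the vendor quote, the summary memo, the agenda, the calendar invite, the budget email, the follow-up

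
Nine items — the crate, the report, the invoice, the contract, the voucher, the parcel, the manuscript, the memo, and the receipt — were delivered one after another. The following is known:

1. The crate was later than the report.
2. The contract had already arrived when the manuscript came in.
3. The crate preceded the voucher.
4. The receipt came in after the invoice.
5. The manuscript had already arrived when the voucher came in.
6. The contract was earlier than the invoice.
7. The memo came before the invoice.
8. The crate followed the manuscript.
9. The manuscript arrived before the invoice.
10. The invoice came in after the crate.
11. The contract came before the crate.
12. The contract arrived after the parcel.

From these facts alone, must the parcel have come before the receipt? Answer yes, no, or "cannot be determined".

yes

Chain the constraints: the parcel → the contract → the invoice → the receipt. Each link is directly stated, so the parcel comes before the receipt.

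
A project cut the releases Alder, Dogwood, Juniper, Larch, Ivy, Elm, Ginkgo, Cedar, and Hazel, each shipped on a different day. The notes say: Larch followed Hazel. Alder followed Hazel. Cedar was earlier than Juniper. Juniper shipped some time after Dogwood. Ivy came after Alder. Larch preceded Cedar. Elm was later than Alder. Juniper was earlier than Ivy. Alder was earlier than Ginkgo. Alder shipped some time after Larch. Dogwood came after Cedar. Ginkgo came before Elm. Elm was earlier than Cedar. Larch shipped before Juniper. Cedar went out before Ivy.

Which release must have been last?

Ivy

Every other release has a chain of constraints placing it before Ivy, so Ivy is last.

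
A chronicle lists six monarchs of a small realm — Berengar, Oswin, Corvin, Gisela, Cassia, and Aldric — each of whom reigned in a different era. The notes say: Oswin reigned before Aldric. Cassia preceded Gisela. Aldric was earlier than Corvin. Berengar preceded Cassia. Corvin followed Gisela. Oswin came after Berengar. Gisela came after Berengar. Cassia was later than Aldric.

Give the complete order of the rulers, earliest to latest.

Berengar, Oswin, Aldric, Cassia, Gisela, Corvin

The constraints fix every adjacent pair, so only one ordering works:
Berengar → Oswin → Aldric → Cassia → Gisela → Corvin.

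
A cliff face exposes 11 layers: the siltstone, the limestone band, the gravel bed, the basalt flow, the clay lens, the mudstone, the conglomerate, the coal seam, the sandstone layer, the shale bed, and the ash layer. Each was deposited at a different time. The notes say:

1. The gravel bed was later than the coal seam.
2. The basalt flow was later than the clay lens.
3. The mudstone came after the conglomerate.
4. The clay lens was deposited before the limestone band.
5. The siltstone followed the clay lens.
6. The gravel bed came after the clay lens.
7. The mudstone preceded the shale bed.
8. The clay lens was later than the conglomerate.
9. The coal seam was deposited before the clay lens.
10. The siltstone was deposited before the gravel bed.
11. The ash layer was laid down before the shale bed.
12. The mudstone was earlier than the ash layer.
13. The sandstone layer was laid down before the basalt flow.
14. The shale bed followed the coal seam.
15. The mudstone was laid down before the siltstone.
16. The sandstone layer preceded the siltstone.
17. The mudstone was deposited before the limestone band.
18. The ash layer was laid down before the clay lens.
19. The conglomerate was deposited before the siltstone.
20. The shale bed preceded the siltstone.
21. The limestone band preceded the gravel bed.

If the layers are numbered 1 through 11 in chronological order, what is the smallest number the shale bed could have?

5

The ash layer, the coal seam, the conglomerate, and the mudstone must all come before the shale bed — 4 forced predecessors.
Nothing else is forced ahead of the shale bed, so its earliest slot is position 4 + 1 = 5.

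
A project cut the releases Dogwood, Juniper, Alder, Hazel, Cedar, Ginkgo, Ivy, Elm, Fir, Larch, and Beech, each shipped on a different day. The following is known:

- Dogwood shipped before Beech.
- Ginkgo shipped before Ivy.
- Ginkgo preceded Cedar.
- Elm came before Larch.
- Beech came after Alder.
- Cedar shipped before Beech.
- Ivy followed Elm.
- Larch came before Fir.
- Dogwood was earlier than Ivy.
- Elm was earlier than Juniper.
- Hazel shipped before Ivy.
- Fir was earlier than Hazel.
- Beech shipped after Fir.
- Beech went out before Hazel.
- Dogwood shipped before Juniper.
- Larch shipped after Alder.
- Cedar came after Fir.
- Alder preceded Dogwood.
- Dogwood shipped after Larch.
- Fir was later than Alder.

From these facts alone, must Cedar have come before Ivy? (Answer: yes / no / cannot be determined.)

Chain the constraints: Cedar → Beech → Hazel → Ivy. Each link is directly stated, so Cedar comes before Ivy.

yes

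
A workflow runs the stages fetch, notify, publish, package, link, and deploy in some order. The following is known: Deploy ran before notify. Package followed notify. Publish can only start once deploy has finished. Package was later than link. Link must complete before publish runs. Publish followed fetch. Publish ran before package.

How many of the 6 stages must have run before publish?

Directly stated before publish: deploy, fetch, and link.
No chain forces notify (or any of the others) ahead of publish.
That's deploy, fetch, and link — 3 in all.

3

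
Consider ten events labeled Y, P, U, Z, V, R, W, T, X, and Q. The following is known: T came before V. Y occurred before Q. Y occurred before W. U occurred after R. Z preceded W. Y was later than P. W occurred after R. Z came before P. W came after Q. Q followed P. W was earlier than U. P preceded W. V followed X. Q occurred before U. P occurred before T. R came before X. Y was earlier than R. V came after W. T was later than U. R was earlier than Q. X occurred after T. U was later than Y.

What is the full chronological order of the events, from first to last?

The constraints fix every adjacent pair, so only one ordering works:
Z → P → Y → R → Q → W → U → T → X → V.

Z, P, Y, R, Q, W, U, T, X, V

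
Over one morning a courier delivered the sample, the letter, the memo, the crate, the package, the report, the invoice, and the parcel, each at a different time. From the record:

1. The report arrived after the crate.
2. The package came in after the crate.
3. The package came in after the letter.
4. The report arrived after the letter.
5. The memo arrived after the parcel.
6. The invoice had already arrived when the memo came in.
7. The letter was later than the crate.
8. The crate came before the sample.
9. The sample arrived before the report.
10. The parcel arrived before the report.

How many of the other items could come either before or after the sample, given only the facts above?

5

Forced before the sample: the crate; forced after the sample: the report.
That leaves the invoice, the letter, the memo, the package, and the parcel with no forced order relative to the sample — 5.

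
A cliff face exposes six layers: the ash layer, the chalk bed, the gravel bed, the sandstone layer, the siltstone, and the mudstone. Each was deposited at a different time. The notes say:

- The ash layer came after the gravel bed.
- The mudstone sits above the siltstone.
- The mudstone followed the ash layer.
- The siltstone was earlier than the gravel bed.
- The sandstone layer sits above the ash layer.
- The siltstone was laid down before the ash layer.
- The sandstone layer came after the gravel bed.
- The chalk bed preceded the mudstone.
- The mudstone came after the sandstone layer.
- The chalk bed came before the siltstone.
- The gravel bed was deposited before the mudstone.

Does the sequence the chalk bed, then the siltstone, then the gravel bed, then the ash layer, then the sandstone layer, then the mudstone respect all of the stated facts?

yes

Check each stated constraint against the proposed order — e.g. the siltstone is ahead of the mudstone; the chalk bed is ahead of the mudstone. Every pair is in the required order; nothing is violated.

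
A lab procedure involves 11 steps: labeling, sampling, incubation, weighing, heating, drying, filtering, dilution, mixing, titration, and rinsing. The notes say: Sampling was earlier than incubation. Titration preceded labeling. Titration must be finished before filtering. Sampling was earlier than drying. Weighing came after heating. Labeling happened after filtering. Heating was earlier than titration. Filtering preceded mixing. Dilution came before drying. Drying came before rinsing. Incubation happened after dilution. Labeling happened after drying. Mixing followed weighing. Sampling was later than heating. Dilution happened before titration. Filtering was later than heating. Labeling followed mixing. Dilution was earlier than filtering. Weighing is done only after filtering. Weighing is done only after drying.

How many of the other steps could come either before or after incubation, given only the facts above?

7

Forced before incubation: dilution, heating, and sampling.
That leaves drying, filtering, labeling, mixing, rinsing, titration, and weighing with no forced order relative to incubation — 7.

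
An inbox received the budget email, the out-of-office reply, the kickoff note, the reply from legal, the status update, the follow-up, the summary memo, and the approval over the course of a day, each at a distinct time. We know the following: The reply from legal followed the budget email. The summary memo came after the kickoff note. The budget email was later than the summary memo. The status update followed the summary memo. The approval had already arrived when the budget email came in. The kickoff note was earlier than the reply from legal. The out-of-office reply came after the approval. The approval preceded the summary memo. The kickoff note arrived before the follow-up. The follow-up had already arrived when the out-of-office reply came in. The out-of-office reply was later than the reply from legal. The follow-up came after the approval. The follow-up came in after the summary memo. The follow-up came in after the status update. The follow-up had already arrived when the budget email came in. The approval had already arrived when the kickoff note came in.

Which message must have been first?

the approval

The approval has a chain of constraints placing it before every other message, so the approval must be first.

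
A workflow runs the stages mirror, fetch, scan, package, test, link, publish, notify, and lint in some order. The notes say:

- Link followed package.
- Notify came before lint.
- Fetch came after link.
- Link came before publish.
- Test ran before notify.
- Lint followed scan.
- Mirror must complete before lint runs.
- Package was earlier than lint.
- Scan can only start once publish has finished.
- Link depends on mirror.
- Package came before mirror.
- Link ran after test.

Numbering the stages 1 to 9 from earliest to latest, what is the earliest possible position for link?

Mirror, package, and test must all come before link — 3 forced predecessors.
Nothing else is forced ahead of link, so its earliest slot is position 3 + 1 = 4.

4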